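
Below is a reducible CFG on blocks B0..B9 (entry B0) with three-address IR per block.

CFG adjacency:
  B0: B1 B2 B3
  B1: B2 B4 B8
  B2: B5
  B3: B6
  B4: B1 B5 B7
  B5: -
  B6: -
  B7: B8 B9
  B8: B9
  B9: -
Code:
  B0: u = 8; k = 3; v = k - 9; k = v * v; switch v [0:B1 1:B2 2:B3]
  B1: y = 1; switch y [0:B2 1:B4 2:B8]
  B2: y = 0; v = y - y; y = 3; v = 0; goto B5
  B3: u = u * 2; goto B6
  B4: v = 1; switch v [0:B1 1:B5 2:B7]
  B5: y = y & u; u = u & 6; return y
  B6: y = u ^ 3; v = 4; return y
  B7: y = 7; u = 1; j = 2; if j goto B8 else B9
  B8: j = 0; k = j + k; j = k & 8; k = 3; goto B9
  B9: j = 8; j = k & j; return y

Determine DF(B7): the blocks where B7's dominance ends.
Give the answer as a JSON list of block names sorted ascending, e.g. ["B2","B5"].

Answer: ["B8", "B9"]

Derivation:
idom tree: B1←B0 B2←B0 B3←B0 B4←B1 B5←B0 B6←B3 B7←B4 B8←B1 B9←B1
Join-block Dom:
  B1: preds {B0,B4}: {B0} ∩ {B0,B1,B4} = {B0}; idom=B0
  B2: preds {B0,B1}: {B0} ∩ {B0,B1} = {B0}; idom=B0
  B5: preds {B2,B4}: {B0,B2} ∩ {B0,B1,B4} = {B0}; idom=B0
  B8: preds {B1,B7}: {B0,B1} ∩ {B0,B1,B4,B7} = {B0,B1}; idom=B1
  B9: preds {B7,B8}: {B0,B1,B4,B7} ∩ {B0,B1,B8} = {B0,B1}; idom=B1

Frontier:
  B1←B0: walk · to B0
  B1←B4: walk B4→B1 to B0
  B2←B0: walk · to B0
  B2←B1: walk B1 to B0
  B5←B2: walk B2 to B0
  B5←B4: walk B4→B1 to B0
  B8←B1: walk · to B1
  B8←B7: walk B7→B4 to B1
  B9←B7: walk B7→B4 to B1
  B9←B8: walk B8 to B1
  B0: DF=∅
  B1: DF={B1,B2,B5}
  B2: DF={B5}
  B3: DF=∅
  B4: DF={B1,B5,B8,B9}
  B5: DF=∅
  B6: DF=∅
  B7: DF={B8,B9}
  B8: DF={B9}
  B9: DF=∅

DF(B7) = ["B8", "B9"]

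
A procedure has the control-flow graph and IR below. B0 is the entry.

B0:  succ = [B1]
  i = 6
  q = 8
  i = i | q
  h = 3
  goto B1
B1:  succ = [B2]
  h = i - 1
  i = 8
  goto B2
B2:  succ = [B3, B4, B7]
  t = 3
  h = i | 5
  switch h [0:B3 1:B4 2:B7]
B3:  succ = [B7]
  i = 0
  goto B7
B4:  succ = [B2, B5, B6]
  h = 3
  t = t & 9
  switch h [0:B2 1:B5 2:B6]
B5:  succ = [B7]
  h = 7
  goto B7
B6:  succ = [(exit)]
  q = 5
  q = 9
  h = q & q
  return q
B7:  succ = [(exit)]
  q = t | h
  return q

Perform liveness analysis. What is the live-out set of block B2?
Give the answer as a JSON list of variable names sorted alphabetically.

Per-block:
  B0: def={h,i,q} ue=∅
  B1: def={h,i} ue={i}
  B2: def={h,t} ue={i}
  B3: def={i} ue=∅
  B4: def={h,t} ue={t}
  B5: def={h} ue=∅
  B6: def={h,q} ue=∅
  B7: def={q} ue={h,t}

Live sets:
  B0: in=∅ out={i}
  B1: in={i} out={i}
  B2: in={i} out={h,i,t}
  B3: in={h,t} out={h,t}
  B4: in={i,t} out={i,t}
  B5: in={t} out={h,t}
  B6: in=∅ out=∅
  B7: in={h,t} out=∅

live-out(B2) = ["h", "i", "t"]

Answer: ["h", "i", "t"]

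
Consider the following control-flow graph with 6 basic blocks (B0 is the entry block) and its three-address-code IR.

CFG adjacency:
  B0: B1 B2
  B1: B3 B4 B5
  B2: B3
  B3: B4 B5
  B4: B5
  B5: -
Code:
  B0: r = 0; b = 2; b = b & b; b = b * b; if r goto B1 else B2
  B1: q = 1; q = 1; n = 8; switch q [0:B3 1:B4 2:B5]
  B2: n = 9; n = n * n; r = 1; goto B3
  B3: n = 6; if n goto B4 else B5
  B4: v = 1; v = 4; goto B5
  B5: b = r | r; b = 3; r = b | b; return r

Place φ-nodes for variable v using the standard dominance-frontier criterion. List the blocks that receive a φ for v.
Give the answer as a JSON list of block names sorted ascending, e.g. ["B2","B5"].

Answer: ["B5"]

Analysis:
idom tree: B1←B0 B2←B0 B3←B0 B4←B0 B5←B0
Dom at joins:
  B3: preds {B1,B2}: {B0,B1} ∩ {B0,B2} = {B0}; idom=B0
  B4: preds {B1,B3}: {B0,B1} ∩ {B0,B3} = {B0}; idom=B0
  B5: preds {B1,B3,B4}: {B0,B1} ∩ {B0,B3} ∩ {B0,B4} = {B0}; idom=B0

DF walk-up:
  B3←B1: walk B1 to B0
  B3←B2: walk B2 to B0
  B4←B1: walk B1 to B0
  B4←B3: walk B3 to B0
  B5←B1: walk B1 to B0
  B5←B3: walk B3 to B0
  B5←B4: walk B4 to B0
  B0 → ∅
  B1 → {B3,B4,B5}
  B2 → {B3}
  B3 → {B4,B5}
  B4 → {B5}
  B5 → ∅

φ for v: defs {B4}
  DF⁺ = {B5}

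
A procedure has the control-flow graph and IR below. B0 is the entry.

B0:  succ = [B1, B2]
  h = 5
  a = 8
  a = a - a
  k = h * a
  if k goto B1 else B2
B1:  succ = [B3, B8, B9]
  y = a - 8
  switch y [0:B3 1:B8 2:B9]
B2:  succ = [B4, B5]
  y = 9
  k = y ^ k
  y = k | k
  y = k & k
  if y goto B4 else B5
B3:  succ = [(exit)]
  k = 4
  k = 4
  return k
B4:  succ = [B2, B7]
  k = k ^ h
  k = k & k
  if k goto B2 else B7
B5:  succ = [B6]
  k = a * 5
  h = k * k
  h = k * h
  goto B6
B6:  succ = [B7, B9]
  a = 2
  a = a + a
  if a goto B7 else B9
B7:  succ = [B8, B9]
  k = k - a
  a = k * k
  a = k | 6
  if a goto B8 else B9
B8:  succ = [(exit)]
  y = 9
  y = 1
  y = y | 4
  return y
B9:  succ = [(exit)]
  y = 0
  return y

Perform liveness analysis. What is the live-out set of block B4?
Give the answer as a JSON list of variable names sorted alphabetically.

Per-block:
  B0 def {a,h,k} use ∅
  B1 def {y} use {a}
  B2 def {k,y} use {k}
  B3 def {k} use ∅
  B4 def {k} use {h,k}
  B5 def {h,k} use {a}
  B6 def {a} use ∅
  B7 def {a,k} use {a,k}
  B8 def {y} use ∅
  B9 def {y} use ∅

Live sets:
  live B0: ∅→{a,h,k}
  live B1: {a}→∅
  live B2: {a,h,k}→{a,h,k}
  live B3: ∅→∅
  live B4: {a,h,k}→{a,h,k}
  live B5: {a}→{k}
  live B6: {k}→{a,k}
  live B7: {a,k}→∅
  live B8: ∅→∅
  live B9: ∅→∅

live-out(B4) = ["a", "h", "k"]

Answer: ["a", "h", "k"]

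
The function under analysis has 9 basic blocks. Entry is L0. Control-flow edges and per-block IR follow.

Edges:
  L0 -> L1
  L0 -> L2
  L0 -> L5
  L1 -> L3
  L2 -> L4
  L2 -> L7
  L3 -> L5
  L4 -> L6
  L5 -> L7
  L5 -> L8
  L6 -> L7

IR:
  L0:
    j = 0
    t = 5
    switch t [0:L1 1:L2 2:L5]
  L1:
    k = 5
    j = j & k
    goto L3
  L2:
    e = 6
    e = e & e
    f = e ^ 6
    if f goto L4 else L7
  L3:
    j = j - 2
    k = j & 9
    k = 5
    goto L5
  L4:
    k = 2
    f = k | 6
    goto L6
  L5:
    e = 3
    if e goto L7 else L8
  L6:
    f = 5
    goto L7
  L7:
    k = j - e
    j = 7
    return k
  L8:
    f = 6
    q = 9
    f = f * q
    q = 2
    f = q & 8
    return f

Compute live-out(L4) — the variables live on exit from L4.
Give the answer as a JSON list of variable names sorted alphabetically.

def/use:
  L0: def={j,t} ue=∅
  L1: def={j,k} ue={j}
  L2: def={e,f} ue=∅
  L3: def={j,k} ue={j}
  L4: def={f,k} ue=∅
  L5: def={e} ue=∅
  L6: def={f} ue=∅
  L7: def={j,k} ue={e,j}
  L8: def={f,q} ue=∅

Liveness:
  live L0: ∅→{j}
  live L1: {j}→{j}
  live L2: {j}→{e,j}
  live L3: {j}→{j}
  live L4: {e,j}→{e,j}
  live L5: {j}→{e,j}
  live L6: {e,j}→{e,j}
  live L7: {e,j}→∅
  live L8: ∅→∅

live-out(L4) = ["e", "j"]

Answer: ["e", "j"]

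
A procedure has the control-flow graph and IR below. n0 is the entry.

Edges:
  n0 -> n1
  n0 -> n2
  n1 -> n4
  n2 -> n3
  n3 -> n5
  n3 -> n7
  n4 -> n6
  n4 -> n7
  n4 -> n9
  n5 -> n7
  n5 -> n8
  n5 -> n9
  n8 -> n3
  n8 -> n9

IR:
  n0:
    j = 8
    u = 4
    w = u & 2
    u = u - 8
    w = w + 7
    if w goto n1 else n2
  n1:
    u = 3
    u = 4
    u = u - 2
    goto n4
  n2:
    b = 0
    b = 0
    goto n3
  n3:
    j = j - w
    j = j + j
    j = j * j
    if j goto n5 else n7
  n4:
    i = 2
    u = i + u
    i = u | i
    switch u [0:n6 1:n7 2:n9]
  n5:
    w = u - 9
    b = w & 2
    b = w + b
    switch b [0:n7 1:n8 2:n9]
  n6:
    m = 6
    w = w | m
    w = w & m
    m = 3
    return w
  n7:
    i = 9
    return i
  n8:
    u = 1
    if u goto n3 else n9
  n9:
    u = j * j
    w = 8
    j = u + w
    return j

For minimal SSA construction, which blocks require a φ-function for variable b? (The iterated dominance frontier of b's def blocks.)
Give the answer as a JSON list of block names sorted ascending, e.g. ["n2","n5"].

idom tree: n1←n0 n2←n0 n3←n2 n4←n1 n5←n3 n6←n4 n7←n0 n8←n5 n9←n0
Join-block Dom:
  n3: preds {n2,n8}: {n0,n2} ∩ {n0,n2,n3,n5,n8} = {n0,n2}; idom=n2
  n7: preds {n3,n4,n5}: {n0,n2,n3} ∩ {n0,n1,n4} ∩ {n0,n2,n3,n5} = {n0}; idom=n0
  n9: preds {n4,n5,n8}: {n0,n1,n4} ∩ {n0,n2,n3,n5} ∩ {n0,n2,n3,n5,n8} = {n0}; idom=n0

DF derivation:
  n3←n2: walk · to n2
  n3←n8: walk n8→n5→n3 to n2
  n7←n3: walk n3→n2 to n0
  n7←n4: walk n4→n1 to n0
  n7←n5: walk n5→n3→n2 to n0
  n9←n4: walk n4→n1 to n0
  n9←n5: walk n5→n3→n2 to n0
  n9←n8: walk n8→n5→n3→n2 to n0
  n0: DF=∅
  n1: DF={n7,n9}
  n2: DF={n7,n9}
  n3: DF={n3,n7,n9}
  n4: DF={n7,n9}
  n5: DF={n3,n7,n9}
  n6: DF=∅
  n7: DF=∅
  n8: DF={n3,n9}
  n9: DF=∅

φ for b: defs {n2,n5}
  DF⁺ = {n3,n7,n9}

Answer: ["n3", "n7", "n9"]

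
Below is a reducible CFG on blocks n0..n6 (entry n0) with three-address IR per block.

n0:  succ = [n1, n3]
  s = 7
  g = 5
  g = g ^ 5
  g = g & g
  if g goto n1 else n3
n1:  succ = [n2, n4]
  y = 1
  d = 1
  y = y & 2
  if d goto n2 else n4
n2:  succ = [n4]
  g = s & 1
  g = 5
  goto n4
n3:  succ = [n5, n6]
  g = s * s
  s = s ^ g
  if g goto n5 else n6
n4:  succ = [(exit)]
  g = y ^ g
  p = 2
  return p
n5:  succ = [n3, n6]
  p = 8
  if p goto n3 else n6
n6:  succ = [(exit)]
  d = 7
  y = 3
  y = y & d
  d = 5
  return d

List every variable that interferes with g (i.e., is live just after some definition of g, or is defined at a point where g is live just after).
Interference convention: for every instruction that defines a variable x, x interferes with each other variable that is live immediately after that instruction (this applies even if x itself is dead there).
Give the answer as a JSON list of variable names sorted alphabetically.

Block summaries:
  n0 def {g,s} use ∅
  n1 def {d,y} use ∅
  n2 def {g} use {s}
  n3 def {g,s} use {s}
  n4 def {g,p} use {g,y}
  n5 def {p} use ∅
  n6 def {d,y} use ∅

Live sets:
  live n0: ∅→{g,s}
  live n1: {g,s}→{g,s,y}
  live n2: {s,y}→{g,y}
  live n3: {s}→{s}
  live n4: {g,y}→∅
  live n5: {s}→{s}
  live n6: ∅→∅

Interfere edges:
  d — {g,s,y}
  g — {d,s,y}
  p — {s}
  s — {d,g,p,y}
  y — {d,g,s}

N(g) = ["d", "s", "y"]

Answer: ["d", "s", "y"]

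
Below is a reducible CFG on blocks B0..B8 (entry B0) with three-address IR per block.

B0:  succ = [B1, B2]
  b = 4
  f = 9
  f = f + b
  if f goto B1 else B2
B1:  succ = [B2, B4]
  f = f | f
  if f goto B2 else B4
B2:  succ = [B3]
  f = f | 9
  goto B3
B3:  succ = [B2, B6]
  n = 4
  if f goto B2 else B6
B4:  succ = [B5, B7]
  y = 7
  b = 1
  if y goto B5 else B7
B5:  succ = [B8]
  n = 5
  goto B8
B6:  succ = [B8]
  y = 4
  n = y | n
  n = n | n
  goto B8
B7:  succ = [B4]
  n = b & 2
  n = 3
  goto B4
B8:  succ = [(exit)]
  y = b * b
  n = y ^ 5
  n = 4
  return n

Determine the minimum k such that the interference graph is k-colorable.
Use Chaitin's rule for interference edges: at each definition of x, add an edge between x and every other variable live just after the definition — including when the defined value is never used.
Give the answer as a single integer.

Answer: 3

Working:
Per-block:
  B0: {b,f} / ∅
  B1: {f} / {f}
  B2: {f} / {f}
  B3: {n} / {f}
  B4: {b,y} / ∅
  B5: {n} / ∅
  B6: {n,y} / {n}
  B7: {n} / {b}
  B8: {n,y} / {b}

Liveness:
  B0: in=∅ out={b,f}
  B1: in={b,f} out={b,f}
  B2: in={b,f} out={b,f}
  B3: in={b,f} out={b,f,n}
  B4: in=∅ out={b}
  B5: in={b} out={b}
  B6: in={b,n} out={b}
  B7: in={b} out=∅
  B8: in={b} out=∅

Interference:
  b — {f,n,y}
  f — {b,n}
  n — {b,f,y}
  y — {b,n}

Chromatic number:
  clique {b,f,n} ⇒ need ≥ 3
  assign b→r0 f→r2 n→r1 y→r2 — no edge inside a register ⇒ χ ≤ 3
  χ = 3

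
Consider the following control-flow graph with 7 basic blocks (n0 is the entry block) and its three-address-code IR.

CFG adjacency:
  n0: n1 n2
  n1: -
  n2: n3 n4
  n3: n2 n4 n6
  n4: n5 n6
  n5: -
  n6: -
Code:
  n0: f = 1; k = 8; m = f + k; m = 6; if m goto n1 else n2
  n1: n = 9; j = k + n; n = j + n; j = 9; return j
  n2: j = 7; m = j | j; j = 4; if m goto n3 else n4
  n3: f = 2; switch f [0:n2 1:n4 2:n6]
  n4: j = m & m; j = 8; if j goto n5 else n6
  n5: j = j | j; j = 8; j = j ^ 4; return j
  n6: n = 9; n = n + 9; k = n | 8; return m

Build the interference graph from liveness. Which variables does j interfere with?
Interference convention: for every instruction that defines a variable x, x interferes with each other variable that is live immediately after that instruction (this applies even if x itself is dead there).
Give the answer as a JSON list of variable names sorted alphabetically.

def/use:
  n0: def={f,k,m} ue=∅
  n1: def={j,n} ue={k}
  n2: def={j,m} ue=∅
  n3: def={f} ue=∅
  n4: def={j} ue={m}
  n5: def={j} ue={j}
  n6: def={k,n} ue={m}

Liveness:
  n0: in=∅ out={k}
  n1: in={k} out=∅
  n2: in=∅ out={m}
  n3: in={m} out={m}
  n4: in={m} out={j,m}
  n5: in={j} out=∅
  n6: in={m} out=∅

Conflict graph:
  f: {k,m}
  j: {m,n}
  k: {f,m,n}
  m: {f,j,k,n}
  n: {j,k,m}

N(j) = ["m", "n"]

Answer: ["m", "n"]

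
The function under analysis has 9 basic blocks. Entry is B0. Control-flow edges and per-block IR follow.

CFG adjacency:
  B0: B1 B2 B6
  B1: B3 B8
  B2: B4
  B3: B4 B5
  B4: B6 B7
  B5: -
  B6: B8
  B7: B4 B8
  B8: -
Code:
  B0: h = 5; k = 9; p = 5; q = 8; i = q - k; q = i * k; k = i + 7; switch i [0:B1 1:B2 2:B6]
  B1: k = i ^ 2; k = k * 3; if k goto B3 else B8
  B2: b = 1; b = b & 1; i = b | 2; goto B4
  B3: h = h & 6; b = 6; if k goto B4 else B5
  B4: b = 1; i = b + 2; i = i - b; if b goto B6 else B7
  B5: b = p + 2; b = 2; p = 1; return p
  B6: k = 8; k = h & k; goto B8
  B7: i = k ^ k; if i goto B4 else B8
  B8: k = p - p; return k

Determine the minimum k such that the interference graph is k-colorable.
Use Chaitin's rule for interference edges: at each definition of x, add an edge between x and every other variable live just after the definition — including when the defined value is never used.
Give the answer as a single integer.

Answer: 5

Working:
Per-block:
  B0: def={h,i,k,p,q} ue=∅
  B1: def={k} ue={i}
  B2: def={b,i} ue=∅
  B3: def={b,h} ue={h,k}
  B4: def={b,i} ue=∅
  B5: def={b,p} ue={p}
  B6: def={k} ue={h}
  B7: def={i} ue={k}
  B8: def={k} ue={p}

Liveness:
  live B0: ∅→{h,i,k,p}
  live B1: {h,i,p}→{h,k,p}
  live B2: {h,k,p}→{h,k,p}
  live B3: {h,k,p}→{h,k,p}
  live B4: {h,k,p}→{h,k,p}
  live B5: {p}→∅
  live B6: {h,p}→{p}
  live B7: {h,k,p}→{h,k,p}
  live B8: {p}→∅

Interfere edges:
  b↔{h,i,k,p}
  h↔{b,i,k,p,q}
  i↔{b,h,k,p,q}
  k↔{b,h,i,p,q}
  p↔{b,h,i,k,q}
  q↔{h,i,k,p}

Colouring:
  lower bound: {b,h,i,k,p} mutually conflict ⇒ χ ≥ 5
  5-colouring: R0={h}  R1={i}  R2={k}  R3={p}  R4={b,q}
  χ = 5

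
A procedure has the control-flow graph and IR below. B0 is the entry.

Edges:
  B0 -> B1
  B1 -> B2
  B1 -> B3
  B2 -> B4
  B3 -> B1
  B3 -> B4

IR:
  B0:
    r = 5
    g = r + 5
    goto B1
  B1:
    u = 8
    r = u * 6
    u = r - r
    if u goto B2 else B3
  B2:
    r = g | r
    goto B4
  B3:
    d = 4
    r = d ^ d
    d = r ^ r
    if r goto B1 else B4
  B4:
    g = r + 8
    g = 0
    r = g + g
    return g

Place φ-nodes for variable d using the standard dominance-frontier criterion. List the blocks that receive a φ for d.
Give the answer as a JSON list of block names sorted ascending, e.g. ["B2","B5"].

idom tree: B1←B0 B2←B1 B3←B1 B4←B1
Dom∩ at merges:
  B1: preds {B0,B3}: {B0} ∩ {B0,B1,B3} = {B0}; idom=B0
  B4: preds {B2,B3}: {B0,B1,B2} ∩ {B0,B1,B3} = {B0,B1}; idom=B1

DF walk-up:
  B1←B0: walk · to B0
  B1←B3: walk B3→B1 to B0
  B4←B2: walk B2 to B1
  B4←B3: walk B3 to B1
  B0 → ∅
  B1 → {B1}
  B2 → {B4}
  B3 → {B1,B4}
  B4 → ∅

φ for d: defs {B3}
  DF⁺ = {B1,B4}

Answer: ["B1", "B4"]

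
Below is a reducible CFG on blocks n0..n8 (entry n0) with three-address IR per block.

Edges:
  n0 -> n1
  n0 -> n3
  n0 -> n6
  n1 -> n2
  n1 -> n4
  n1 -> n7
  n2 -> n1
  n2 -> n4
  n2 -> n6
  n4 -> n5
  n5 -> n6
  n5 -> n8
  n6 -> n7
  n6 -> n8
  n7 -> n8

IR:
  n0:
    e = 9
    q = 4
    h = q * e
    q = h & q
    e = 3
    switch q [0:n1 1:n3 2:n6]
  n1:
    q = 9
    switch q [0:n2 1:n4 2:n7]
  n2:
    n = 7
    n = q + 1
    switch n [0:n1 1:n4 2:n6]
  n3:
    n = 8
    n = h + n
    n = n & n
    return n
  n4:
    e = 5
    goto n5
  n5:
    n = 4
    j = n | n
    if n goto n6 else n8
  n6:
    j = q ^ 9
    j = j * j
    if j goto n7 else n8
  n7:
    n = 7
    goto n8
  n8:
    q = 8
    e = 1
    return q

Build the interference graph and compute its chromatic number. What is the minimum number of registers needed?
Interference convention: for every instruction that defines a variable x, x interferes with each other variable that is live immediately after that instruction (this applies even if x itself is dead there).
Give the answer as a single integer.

Answer: 3

Analysis:
def/use:
  n0: def={e,h,q} ue=∅
  n1: def={q} ue=∅
  n2: def={n} ue={q}
  n3: def={n} ue={h}
  n4: def={e} ue=∅
  n5: def={j,n} ue=∅
  n6: def={j} ue={q}
  n7: def={n} ue=∅
  n8: def={e,q} ue=∅

Backward fixpoint:
  live n0: ∅→{h,q}
  live n1: ∅→{q}
  live n2: {q}→{q}
  live n3: {h}→∅
  live n4: {q}→{q}
  live n5: {q}→{q}
  live n6: {q}→∅
  live n7: ∅→∅
  live n8: ∅→∅

Conflict graph:
  e — {h,q}
  h — {e,n,q}
  j — {n,q}
  n — {h,j,q}
  q — {e,h,j,n}

Registers:
  lower bound: {e,h,q} mutually conflict ⇒ χ ≥ 3
  3-colouring: c0={q}  c1={h,j}  c2={e,n}
  χ = 3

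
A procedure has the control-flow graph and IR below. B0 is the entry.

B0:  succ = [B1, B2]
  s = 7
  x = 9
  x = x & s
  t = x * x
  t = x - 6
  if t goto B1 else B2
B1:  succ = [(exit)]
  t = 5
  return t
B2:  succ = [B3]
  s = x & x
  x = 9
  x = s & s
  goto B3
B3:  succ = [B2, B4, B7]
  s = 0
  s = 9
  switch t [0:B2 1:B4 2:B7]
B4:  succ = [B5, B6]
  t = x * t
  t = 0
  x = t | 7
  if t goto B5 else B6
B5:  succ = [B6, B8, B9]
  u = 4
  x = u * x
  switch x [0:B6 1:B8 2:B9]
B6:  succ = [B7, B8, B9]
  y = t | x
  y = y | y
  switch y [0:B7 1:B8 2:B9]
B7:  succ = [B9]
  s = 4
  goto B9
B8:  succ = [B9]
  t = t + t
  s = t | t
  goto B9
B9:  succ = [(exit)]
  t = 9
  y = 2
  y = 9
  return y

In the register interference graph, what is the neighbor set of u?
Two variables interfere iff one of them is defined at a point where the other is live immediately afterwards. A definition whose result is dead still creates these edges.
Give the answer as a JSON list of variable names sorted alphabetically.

Answer: ["t", "x"]

Derivation:
def/use:
  B0: {s,t,x} / ∅
  B1: {t} / ∅
  B2: {s,x} / {x}
  B3: {s} / {t}
  B4: {t,x} / {t,x}
  B5: {u,x} / {x}
  B6: {y} / {t,x}
  B7: {s} / ∅
  B8: {s,t} / {t}
  B9: {t,y} / ∅

Backward fixpoint:
  live B0: ∅→{t,x}
  live B1: ∅→∅
  live B2: {t,x}→{t,x}
  live B3: {t,x}→{t,x}
  live B4: {t,x}→{t,x}
  live B5: {t,x}→{t,x}
  live B6: {t,x}→{t}
  live B7: ∅→∅
  live B8: {t}→∅
  live B9: ∅→∅

Interference:
  s — {t,x}
  t — {s,u,x,y}
  u — {t,x}
  x — {s,t,u}
  y — {t}

N(u) = ["t", "x"]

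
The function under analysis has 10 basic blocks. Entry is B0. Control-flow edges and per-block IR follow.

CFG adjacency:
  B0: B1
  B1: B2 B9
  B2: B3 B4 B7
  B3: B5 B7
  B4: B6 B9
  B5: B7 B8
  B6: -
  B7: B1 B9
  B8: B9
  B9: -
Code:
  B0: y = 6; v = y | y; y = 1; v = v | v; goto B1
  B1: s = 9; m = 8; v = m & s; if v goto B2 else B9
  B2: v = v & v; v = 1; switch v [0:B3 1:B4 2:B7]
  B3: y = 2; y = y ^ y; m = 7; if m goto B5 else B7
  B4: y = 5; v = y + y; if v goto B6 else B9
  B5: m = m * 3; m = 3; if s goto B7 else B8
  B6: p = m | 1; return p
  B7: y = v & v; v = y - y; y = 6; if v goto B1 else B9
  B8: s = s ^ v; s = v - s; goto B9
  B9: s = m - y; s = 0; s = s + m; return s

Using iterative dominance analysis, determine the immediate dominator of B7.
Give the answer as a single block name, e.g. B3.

idom tree: B1←B0 B2←B1 B3←B2 B4←B2 B5←B3 B6←B4 B7←B2 B8←B5 B9←B1
Dom∩ at merges:
  B1: preds {B0,B7}: {B0} ∩ {B0,B1,B2,B7} = {B0}; idom=B0
  B7: preds {B2,B3,B5}: {B0,B1,B2} ∩ {B0,B1,B2,B3} ∩ {B0,B1,B2,B3,B5} = {B0,B1,B2}; idom=B2
  B9: preds {B1,B4,B7,B8}: {B0,B1} ∩ {B0,B1,B2,B4} ∩ {B0,B1,B2,B7} ∩ {B0,B1,B2,B3,B5,B8} = {B0,B1}; idom=B1

idom(B7) = B2

Answer: B2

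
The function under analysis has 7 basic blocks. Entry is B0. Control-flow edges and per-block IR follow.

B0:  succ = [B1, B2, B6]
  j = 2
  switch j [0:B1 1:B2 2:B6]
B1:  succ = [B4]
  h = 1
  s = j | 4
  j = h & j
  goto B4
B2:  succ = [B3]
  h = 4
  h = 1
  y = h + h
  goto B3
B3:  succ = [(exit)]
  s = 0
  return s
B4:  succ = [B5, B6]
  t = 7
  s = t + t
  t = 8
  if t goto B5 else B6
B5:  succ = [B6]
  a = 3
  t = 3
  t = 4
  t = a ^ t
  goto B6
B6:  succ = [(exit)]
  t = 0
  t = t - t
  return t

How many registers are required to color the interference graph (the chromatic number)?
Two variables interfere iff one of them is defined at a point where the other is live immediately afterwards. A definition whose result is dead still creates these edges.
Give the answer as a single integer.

def/use:
  B0: def={j} ue=∅
  B1: def={h,j,s} ue={j}
  B2: def={h,y} ue=∅
  B3: def={s} ue=∅
  B4: def={s,t} ue=∅
  B5: def={a,t} ue=∅
  B6: def={t} ue=∅

Liveness:
  B0 li=∅ lo={j}
  B1 li={j} lo=∅
  B2 li=∅ lo=∅
  B3 li=∅ lo=∅
  B4 li=∅ lo=∅
  B5 li=∅ lo=∅
  B6 li=∅ lo=∅

Interference:
  a — {t}
  h — {j,s}
  j — {h,s}
  s — {h,j}
  t — {a}
  y — ∅

Chromatic number:
  clique {h,j,s} ⇒ need ≥ 3
  assign a→c0 h→c0 j→c1 s→c2 t→c1 y→c0 — no edge inside a register ⇒ χ ≤ 3
  χ = 3

Answer: 3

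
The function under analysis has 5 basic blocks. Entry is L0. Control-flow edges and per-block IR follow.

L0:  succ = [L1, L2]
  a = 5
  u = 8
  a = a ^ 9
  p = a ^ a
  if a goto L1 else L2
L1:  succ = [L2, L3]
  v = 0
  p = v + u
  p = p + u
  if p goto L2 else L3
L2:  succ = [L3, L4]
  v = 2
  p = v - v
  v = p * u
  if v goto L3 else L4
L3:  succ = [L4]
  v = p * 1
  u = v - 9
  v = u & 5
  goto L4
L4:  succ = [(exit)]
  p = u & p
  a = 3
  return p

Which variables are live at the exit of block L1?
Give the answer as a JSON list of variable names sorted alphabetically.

def/use:
  L0 def {a,p,u} use ∅
  L1 def {p,v} use {u}
  L2 def {p,v} use {u}
  L3 def {u,v} use {p}
  L4 def {a,p} use {p,u}

Live sets:
  L0: in=∅ out={u}
  L1: in={u} out={p,u}
  L2: in={u} out={p,u}
  L3: in={p} out={p,u}
  L4: in={p,u} out=∅

live-out(L1) = ["p", "u"]

Answer: ["p", "u"]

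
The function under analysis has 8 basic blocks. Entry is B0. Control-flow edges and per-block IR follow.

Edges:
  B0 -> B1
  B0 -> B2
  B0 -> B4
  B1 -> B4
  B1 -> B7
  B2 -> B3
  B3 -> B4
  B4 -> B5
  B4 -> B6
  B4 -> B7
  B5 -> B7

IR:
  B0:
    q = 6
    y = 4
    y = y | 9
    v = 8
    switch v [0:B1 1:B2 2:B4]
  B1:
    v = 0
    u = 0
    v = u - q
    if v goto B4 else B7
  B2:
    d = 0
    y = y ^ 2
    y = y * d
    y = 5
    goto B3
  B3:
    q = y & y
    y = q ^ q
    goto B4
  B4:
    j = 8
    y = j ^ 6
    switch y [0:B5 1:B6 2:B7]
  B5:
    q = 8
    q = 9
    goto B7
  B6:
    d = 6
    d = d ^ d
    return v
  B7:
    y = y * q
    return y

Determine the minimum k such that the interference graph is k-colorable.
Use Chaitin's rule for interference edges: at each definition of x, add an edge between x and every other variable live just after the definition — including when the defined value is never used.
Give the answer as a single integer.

Answer: 3

Working:
def/use:
  B0: {q,v,y} / ∅
  B1: {u,v} / {q}
  B2: {d,y} / {y}
  B3: {q,y} / {y}
  B4: {j,y} / ∅
  B5: {q} / ∅
  B6: {d} / {v}
  B7: {y} / {q,y}

Backward fixpoint:
  B0 li=∅ lo={q,v,y}
  B1 li={q,y} lo={q,v,y}
  B2 li={v,y} lo={v,y}
  B3 li={v,y} lo={q,v}
  B4 li={q,v} lo={q,v,y}
  B5 li={y} lo={q,y}
  B6 li={v} lo=∅
  B7 li={q,y} lo=∅

Conflict graph:
  d — {v,y}
  j — {q,v}
  q — {j,u,v,y}
  u — {q,y}
  v — {d,j,q,y}
  y — {d,q,u,v}

Registers:
  clique {d,v,y} ⇒ need ≥ 3
  3-colouring: r0={d,q}  r1={u,v}  r2={j,y}
  χ = 3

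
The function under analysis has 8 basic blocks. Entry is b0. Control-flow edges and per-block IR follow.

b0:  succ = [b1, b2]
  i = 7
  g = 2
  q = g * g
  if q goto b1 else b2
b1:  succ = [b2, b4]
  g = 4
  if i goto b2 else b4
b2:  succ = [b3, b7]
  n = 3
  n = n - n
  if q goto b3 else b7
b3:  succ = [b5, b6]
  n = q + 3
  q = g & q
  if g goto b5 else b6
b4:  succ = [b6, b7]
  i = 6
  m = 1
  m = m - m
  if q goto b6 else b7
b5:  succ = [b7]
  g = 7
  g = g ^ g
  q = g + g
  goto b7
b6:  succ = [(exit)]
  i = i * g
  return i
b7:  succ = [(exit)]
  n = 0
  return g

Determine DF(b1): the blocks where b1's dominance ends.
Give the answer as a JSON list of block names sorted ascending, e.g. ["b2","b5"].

Answer: ["b2", "b6", "b7"]

Analysis:
idom tree: b1←b0 b2←b0 b3←b2 b4←b1 b5←b3 b6←b0 b7←b0
Dom at joins:
  b2: preds {b0,b1}: {b0} ∩ {b0,b1} = {b0}; idom=b0
  b6: preds {b3,b4}: {b0,b2,b3} ∩ {b0,b1,b4} = {b0}; idom=b0
  b7: preds {b2,b4,b5}: {b0,b2} ∩ {b0,b1,b4} ∩ {b0,b2,b3,b5} = {b0}; idom=b0

Frontier:
  b2←b0: walk · to b0
  b2←b1: walk b1 to b0
  b6←b3: walk b3→b2 to b0
  b6←b4: walk b4→b1 to b0
  b7←b2: walk b2 to b0
  b7←b4: walk b4→b1 to b0
  b7←b5: walk b5→b3→b2 to b0
  DF(b0)=∅
  DF(b1)={b2,b6,b7}
  DF(b2)={b6,b7}
  DF(b3)={b6,b7}
  DF(b4)={b6,b7}
  DF(b5)={b7}
  DF(b6)=∅
  DF(b7)=∅

DF(b1) = ["b2", "b6", "b7"]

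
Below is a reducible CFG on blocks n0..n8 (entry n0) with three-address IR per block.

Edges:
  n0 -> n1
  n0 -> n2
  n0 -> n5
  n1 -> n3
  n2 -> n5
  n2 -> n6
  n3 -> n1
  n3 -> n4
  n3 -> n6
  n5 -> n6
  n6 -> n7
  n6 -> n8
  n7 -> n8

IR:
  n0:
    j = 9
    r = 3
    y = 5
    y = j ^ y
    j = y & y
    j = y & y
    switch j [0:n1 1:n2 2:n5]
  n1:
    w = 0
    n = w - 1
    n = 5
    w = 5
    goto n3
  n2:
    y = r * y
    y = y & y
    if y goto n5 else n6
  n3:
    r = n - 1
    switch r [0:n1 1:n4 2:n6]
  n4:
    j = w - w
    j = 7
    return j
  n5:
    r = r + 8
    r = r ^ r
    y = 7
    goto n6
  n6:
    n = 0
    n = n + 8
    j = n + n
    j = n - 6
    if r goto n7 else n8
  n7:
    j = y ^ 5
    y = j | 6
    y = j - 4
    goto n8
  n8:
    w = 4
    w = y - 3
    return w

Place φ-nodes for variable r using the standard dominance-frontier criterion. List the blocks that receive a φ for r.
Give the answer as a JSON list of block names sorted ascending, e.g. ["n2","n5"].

idom tree: n1←n0 n2←n0 n3←n1 n4←n3 n5←n0 n6←n0 n7←n6 n8←n6
Dom∩ at merges:
  n1: preds {n0,n3}: {n0} ∩ {n0,n1,n3} = {n0}; idom=n0
  n5: preds {n0,n2}: {n0} ∩ {n0,n2} = {n0}; idom=n0
  n6: preds {n2,n3,n5}: {n0,n2} ∩ {n0,n1,n3} ∩ {n0,n5} = {n0}; idom=n0
  n8: preds {n6,n7}: {n0,n6} ∩ {n0,n6,n7} = {n0,n6}; idom=n6

DF walk-up:
  n1←n0: walk · to n0
  n1←n3: walk n3→n1 to n0
  n5←n0: walk · to n0
  n5←n2: walk n2 to n0
  n6←n2: walk n2 to n0
  n6←n3: walk n3→n1 to n0
  n6←n5: walk n5 to n0
  n8←n6: walk · to n6
  n8←n7: walk n7 to n6
  n0 → ∅
  n1 → {n1,n6}
  n2 → {n5,n6}
  n3 → {n1,n6}
  n4 → ∅
  n5 → {n6}
  n6 → ∅
  n7 → {n8}
  n8 → ∅

φ for r: defs {n0,n3,n5}
  DF⁺ = {n1,n6}

Answer: ["n1", "n6"]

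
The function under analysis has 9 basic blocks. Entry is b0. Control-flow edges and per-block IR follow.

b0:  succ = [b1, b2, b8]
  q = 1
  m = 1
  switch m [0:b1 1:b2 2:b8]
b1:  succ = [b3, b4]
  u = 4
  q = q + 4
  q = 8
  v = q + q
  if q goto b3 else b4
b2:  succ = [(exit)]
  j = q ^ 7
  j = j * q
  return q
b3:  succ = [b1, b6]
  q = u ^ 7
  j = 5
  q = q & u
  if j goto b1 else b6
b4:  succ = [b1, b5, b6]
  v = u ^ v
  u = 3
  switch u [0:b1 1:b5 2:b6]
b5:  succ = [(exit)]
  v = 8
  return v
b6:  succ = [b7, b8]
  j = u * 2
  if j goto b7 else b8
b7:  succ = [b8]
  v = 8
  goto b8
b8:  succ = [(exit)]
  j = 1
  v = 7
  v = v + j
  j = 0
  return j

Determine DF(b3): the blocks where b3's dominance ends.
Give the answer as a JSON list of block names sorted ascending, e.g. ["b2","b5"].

idom tree: b1←b0 b2←b0 b3←b1 b4←b1 b5←b4 b6←b1 b7←b6 b8←b0
Dom∩ at merges:
  b1: preds {b0,b3,b4}: {b0} ∩ {b0,b1,b3} ∩ {b0,b1,b4} = {b0}; idom=b0
  b6: preds {b3,b4}: {b0,b1,b3} ∩ {b0,b1,b4} = {b0,b1}; idom=b1
  b8: preds {b0,b6,b7}: {b0} ∩ {b0,b1,b6} ∩ {b0,b1,b6,b7} = {b0}; idom=b0

DF derivation:
  b1←b0: walk · to b0
  b1←b3: walk b3→b1 to b0
  b1←b4: walk b4→b1 to b0
  b6←b3: walk b3 to b1
  b6←b4: walk b4 to b1
  b8←b0: walk · to b0
  b8←b6: walk b6→b1 to b0
  b8←b7: walk b7→b6→b1 to b0
  DF(b0)=∅
  DF(b1)={b1,b8}
  DF(b2)=∅
  DF(b3)={b1,b6}
  DF(b4)={b1,b6}
  DF(b5)=∅
  DF(b6)={b8}
  DF(b7)={b8}
  DF(b8)=∅

DF(b3) = ["b1", "b6"]

Answer: ["b1", "b6"]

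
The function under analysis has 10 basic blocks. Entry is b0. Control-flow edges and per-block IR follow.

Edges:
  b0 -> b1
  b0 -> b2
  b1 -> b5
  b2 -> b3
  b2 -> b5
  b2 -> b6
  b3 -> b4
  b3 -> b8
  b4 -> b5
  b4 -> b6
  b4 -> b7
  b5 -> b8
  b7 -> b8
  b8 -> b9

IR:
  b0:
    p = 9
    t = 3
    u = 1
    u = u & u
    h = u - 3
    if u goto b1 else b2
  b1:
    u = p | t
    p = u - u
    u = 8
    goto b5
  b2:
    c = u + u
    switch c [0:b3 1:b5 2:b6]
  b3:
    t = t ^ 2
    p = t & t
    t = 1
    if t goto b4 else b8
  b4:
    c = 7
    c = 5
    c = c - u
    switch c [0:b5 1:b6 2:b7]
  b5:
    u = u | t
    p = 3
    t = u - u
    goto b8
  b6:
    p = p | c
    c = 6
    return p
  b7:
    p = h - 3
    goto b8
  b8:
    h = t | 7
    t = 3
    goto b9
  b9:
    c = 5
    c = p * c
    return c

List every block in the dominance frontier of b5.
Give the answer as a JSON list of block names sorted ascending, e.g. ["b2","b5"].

Answer: ["b8"]

Working:
idom tree: b1←b0 b2←b0 b3←b2 b4←b3 b5←b0 b6←b2 b7←b4 b8←b0 b9←b8
Dom∩ at merges:
  b5: preds {b1,b2,b4}: {b0,b1} ∩ {b0,b2} ∩ {b0,b2,b3,b4} = {b0}; idom=b0
  b6: preds {b2,b4}: {b0,b2} ∩ {b0,b2,b3,b4} = {b0,b2}; idom=b2
  b8: preds {b3,b5,b7}: {b0,b2,b3} ∩ {b0,b5} ∩ {b0,b2,b3,b4,b7} = {b0}; idom=b0

DF walk-up:
  join b5 pred b1: b1 stop@b0
  join b5 pred b2: b2 stop@b0
  join b5 pred b4: b4→b3→b2 stop@b0
  join b6 pred b2: · stop@b2
  join b6 pred b4: b4→b3 stop@b2
  join b8 pred b3: b3→b2 stop@b0
  join b8 pred b5: b5 stop@b0
  join b8 pred b7: b7→b4→b3→b2 stop@b0
  DF(b0)=∅
  DF(b1)={b5}
  DF(b2)={b5,b8}
  DF(b3)={b5,b6,b8}
  DF(b4)={b5,b6,b8}
  DF(b5)={b8}
  DF(b6)=∅
  DF(b7)={b8}
  DF(b8)=∅
  DF(b9)=∅

DF(b5) = ["b8"]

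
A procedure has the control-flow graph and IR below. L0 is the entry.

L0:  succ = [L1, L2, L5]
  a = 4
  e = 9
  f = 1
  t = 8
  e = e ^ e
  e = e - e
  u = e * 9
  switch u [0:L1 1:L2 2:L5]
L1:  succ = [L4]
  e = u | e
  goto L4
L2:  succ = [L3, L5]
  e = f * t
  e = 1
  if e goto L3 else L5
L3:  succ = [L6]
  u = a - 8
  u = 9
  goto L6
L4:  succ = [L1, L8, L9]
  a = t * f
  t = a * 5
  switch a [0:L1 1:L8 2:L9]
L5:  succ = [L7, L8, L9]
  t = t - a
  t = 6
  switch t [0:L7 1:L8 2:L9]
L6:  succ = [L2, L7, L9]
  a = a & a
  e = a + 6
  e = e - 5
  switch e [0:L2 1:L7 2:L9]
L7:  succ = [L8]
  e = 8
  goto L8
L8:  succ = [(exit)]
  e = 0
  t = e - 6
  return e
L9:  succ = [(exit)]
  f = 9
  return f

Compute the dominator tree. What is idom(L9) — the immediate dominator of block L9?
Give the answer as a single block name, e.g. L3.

Answer: L0

Analysis:
idom tree: L1←L0 L2←L0 L3←L2 L4←L1 L5←L0 L6←L3 L7←L0 L8←L0 L9←L0
Dom∩ at merges:
  L1: preds {L0,L4}: {L0} ∩ {L0,L1,L4} = {L0}; idom=L0
  L2: preds {L0,L6}: {L0} ∩ {L0,L2,L3,L6} = {L0}; idom=L0
  L5: preds {L0,L2}: {L0} ∩ {L0,L2} = {L0}; idom=L0
  L7: preds {L5,L6}: {L0,L5} ∩ {L0,L2,L3,L6} = {L0}; idom=L0
  L8: preds {L4,L5,L7}: {L0,L1,L4} ∩ {L0,L5} ∩ {L0,L7} = {L0}; idom=L0
  L9: preds {L4,L5,L6}: {L0,L1,L4} ∩ {L0,L5} ∩ {L0,L2,L3,L6} = {L0}; idom=L0

idom(L9) = L0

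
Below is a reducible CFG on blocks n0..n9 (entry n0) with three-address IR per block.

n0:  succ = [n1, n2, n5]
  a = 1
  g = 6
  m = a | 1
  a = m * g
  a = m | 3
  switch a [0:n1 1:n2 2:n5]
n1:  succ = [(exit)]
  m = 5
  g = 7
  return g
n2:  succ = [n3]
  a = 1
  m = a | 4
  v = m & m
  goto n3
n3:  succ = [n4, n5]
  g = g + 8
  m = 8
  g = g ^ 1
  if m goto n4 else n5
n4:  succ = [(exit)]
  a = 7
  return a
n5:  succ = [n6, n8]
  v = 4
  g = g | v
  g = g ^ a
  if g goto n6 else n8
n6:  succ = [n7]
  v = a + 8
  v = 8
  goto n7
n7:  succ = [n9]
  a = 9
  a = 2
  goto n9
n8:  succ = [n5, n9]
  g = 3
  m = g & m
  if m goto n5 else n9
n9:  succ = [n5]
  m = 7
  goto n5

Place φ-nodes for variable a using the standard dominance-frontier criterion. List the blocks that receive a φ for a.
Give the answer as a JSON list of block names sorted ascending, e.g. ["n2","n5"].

idom tree: n1←n0 n2←n0 n3←n2 n4←n3 n5←n0 n6←n5 n7←n6 n8←n5 n9←n5
Join-block Dom:
  n5: preds {n0,n3,n8,n9}: {n0} ∩ {n0,n2,n3} ∩ {n0,n5,n8} ∩ {n0,n5,n9} = {n0}; idom=n0
  n9: preds {n7,n8}: {n0,n5,n6,n7} ∩ {n0,n5,n8} = {n0,n5}; idom=n5

DF derivation:
  join n5 pred n0: · stop@n0
  join n5 pred n3: n3→n2 stop@n0
  join n5 pred n8: n8→n5 stop@n0
  join n5 pred n9: n9→n5 stop@n0
  join n9 pred n7: n7→n6 stop@n5
  join n9 pred n8: n8 stop@n5
  DF(n0)=∅
  DF(n1)=∅
  DF(n2)={n5}
  DF(n3)={n5}
  DF(n4)=∅
  DF(n5)={n5}
  DF(n6)={n9}
  DF(n7)={n9}
  DF(n8)={n5,n9}
  DF(n9)={n5}

φ for a: defs {n0,n2,n4,n7}
  DF⁺ = {n5,n9}

Answer: ["n5", "n9"]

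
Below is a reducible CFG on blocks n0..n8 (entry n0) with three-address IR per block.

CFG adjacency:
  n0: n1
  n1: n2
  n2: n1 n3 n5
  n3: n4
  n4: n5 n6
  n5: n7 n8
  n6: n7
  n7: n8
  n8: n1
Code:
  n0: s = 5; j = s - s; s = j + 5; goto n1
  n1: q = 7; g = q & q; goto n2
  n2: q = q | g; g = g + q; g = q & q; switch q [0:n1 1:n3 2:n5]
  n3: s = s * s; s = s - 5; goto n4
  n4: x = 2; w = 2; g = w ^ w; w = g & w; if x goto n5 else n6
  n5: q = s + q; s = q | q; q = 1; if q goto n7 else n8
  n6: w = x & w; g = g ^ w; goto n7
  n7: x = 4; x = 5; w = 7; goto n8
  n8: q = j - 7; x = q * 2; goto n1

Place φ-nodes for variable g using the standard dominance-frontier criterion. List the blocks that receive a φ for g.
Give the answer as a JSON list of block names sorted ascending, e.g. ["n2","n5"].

idom tree: n1←n0 n2←n1 n3←n2 n4←n3 n5←n2 n6←n4 n7←n2 n8←n2
Join-block Dom:
  n1: preds {n0,n2,n8}: {n0} ∩ {n0,n1,n2} ∩ {n0,n1,n2,n8} = {n0}; idom=n0
  n5: preds {n2,n4}: {n0,n1,n2} ∩ {n0,n1,n2,n3,n4} = {n0,n1,n2}; idom=n2
  n7: preds {n5,n6}: {n0,n1,n2,n5} ∩ {n0,n1,n2,n3,n4,n6} = {n0,n1,n2}; idom=n2
  n8: preds {n5,n7}: {n0,n1,n2,n5} ∩ {n0,n1,n2,n7} = {n0,n1,n2}; idom=n2

Frontier:
  n1←n0: walk · to n0
  n1←n2: walk n2→n1 to n0
  n1←n8: walk n8→n2→n1 to n0
  n5←n2: walk · to n2
  n5←n4: walk n4→n3 to n2
  n7←n5: walk n5 to n2
  n7←n6: walk n6→n4→n3 to n2
  n8←n5: walk n5 to n2
  n8←n7: walk n7 to n2
  n0 → ∅
  n1 → {n1}
  n2 → {n1}
  n3 → {n5,n7}
  n4 → {n5,n7}
  n5 → {n7,n8}
  n6 → {n7}
  n7 → {n8}
  n8 → {n1}

φ for g: defs {n1,n2,n4,n6}
  DF⁺ = {n1,n5,n7,n8}

Answer: ["n1", "n5", "n7", "n8"]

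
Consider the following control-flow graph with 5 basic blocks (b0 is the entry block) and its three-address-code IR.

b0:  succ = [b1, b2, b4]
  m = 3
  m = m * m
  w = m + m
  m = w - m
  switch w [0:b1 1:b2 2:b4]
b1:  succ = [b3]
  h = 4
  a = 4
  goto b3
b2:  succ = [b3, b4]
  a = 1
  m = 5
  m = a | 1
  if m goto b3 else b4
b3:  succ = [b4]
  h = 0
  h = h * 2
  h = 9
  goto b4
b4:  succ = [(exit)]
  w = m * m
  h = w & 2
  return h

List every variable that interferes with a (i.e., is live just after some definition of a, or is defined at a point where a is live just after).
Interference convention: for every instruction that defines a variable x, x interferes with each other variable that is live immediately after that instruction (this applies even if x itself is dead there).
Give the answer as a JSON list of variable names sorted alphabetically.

Per-block:
  b0: {m,w} / ∅
  b1: {a,h} / ∅
  b2: {a,m} / ∅
  b3: {h} / ∅
  b4: {h,w} / {m}

Live sets:
  live b0: ∅→{m}
  live b1: {m}→{m}
  live b2: ∅→{m}
  live b3: {m}→{m}
  live b4: {m}→∅

Interference:
  a — {m}
  h — {m}
  m — {a,h,w}
  w — {m}

N(a) = ["m"]

Answer: ["m"]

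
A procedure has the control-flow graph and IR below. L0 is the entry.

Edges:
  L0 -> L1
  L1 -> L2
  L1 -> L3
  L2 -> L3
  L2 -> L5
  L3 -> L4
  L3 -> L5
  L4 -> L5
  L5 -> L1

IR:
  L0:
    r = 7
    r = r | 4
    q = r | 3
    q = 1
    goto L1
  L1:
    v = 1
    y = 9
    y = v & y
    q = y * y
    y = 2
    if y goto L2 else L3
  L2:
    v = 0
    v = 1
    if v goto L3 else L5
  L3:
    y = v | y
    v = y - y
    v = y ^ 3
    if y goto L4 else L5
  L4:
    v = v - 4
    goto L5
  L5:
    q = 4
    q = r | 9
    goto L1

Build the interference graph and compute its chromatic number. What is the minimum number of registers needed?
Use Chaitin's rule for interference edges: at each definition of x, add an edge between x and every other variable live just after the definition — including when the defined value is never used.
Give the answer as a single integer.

Answer: 3

Working:
Per-block:
  L0: def={q,r} ue=∅
  L1: def={q,v,y} ue=∅
  L2: def={v} ue=∅
  L3: def={v,y} ue={v,y}
  L4: def={v} ue={v}
  L5: def={q} ue={r}

Live sets:
  live L0: ∅→{r}
  live L1: {r}→{r,v,y}
  live L2: {r,y}→{r,v,y}
  live L3: {r,v,y}→{r,v}
  live L4: {r,v}→{r}
  live L5: {r}→{r}

Interference:
  q — {r,v}
  r — {q,v,y}
  v — {q,r,y}
  y — {r,v}

Registers:
  {q,r,v} pairwise interfere (3-clique) ⇒ χ ≥ 3
  assign q→r2 r→r0 v→r1 y→r2 — no edge inside a register ⇒ χ ≤ 3
  χ = 3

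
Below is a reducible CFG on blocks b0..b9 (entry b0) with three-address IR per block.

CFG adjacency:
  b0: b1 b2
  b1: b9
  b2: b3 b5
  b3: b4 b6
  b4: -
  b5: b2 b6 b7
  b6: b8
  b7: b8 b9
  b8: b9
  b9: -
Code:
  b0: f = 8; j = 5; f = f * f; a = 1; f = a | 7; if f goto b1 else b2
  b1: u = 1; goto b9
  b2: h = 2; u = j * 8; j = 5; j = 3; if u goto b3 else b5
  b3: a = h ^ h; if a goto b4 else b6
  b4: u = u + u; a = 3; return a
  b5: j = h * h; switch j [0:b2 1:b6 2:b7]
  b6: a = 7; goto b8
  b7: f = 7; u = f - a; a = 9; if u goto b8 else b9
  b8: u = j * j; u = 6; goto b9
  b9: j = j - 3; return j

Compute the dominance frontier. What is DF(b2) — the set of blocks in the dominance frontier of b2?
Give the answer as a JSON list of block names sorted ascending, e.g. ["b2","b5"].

idom tree: b1←b0 b2←b0 b3←b2 b4←b3 b5←b2 b6←b2 b7←b5 b8←b2 b9←b0
Dom at joins:
  b2: preds {b0,b5}: {b0} ∩ {b0,b2,b5} = {b0}; idom=b0
  b6: preds {b3,b5}: {b0,b2,b3} ∩ {b0,b2,b5} = {b0,b2}; idom=b2
  b8: preds {b6,b7}: {b0,b2,b6} ∩ {b0,b2,b5,b7} = {b0,b2}; idom=b2
  b9: preds {b1,b7,b8}: {b0,b1} ∩ {b0,b2,b5,b7} ∩ {b0,b2,b8} = {b0}; idom=b0

DF walk-up:
  b2←b0: walk · to b0
  b2←b5: walk b5→b2 to b0
  b6←b3: walk b3 to b2
  b6←b5: walk b5 to b2
  b8←b6: walk b6 to b2
  b8←b7: walk b7→b5 to b2
  b9←b1: walk b1 to b0
  b9←b7: walk b7→b5→b2 to b0
  b9←b8: walk b8→b2 to b0
  DF(b0)=∅
  DF(b1)={b9}
  DF(b2)={b2,b9}
  DF(b3)={b6}
  DF(b4)=∅
  DF(b5)={b2,b6,b8,b9}
  DF(b6)={b8}
  DF(b7)={b8,b9}
  DF(b8)={b9}
  DF(b9)=∅

DF(b2) = ["b2", "b9"]

Answer: ["b2", "b9"]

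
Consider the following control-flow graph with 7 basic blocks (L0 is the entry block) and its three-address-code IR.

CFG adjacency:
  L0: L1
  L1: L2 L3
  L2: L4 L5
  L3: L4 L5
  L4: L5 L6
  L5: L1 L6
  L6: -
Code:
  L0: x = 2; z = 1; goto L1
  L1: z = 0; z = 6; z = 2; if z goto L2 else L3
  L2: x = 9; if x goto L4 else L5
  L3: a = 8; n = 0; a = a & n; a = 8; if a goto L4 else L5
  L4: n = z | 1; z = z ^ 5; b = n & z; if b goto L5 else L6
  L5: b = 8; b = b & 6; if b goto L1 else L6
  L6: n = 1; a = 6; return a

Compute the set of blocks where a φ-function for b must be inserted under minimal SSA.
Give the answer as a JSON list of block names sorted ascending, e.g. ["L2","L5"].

idom tree: L1←L0 L2←L1 L3←L1 L4←L1 L5←L1 L6←L1
Dom at joins:
  L1: preds {L0,L5}: {L0} ∩ {L0,L1,L5} = {L0}; idom=L0
  L4: preds {L2,L3}: {L0,L1,L2} ∩ {L0,L1,L3} = {L0,L1}; idom=L1
  L5: preds {L2,L3,L4}: {L0,L1,L2} ∩ {L0,L1,L3} ∩ {L0,L1,L4} = {L0,L1}; idom=L1
  L6: preds {L4,L5}: {L0,L1,L4} ∩ {L0,L1,L5} = {L0,L1}; idom=L1

DF walk-up:
  join L1 pred L0: · stop@L0
  join L1 pred L5: L5→L1 stop@L0
  join L4 pred L2: L2 stop@L1
  join L4 pred L3: L3 stop@L1
  join L5 pred L2: L2 stop@L1
  join L5 pred L3: L3 stop@L1
  join L5 pred L4: L4 stop@L1
  join L6 pred L4: L4 stop@L1
  join L6 pred L5: L5 stop@L1
  DF(L0)=∅
  DF(L1)={L1}
  DF(L2)={L4,L5}
  DF(L3)={L4,L5}
  DF(L4)={L5,L6}
  DF(L5)={L1,L6}
  DF(L6)=∅

φ for b: defs {L4,L5}
  DF⁺ = {L1,L5,L6}

Answer: ["L1", "L5", "L6"]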